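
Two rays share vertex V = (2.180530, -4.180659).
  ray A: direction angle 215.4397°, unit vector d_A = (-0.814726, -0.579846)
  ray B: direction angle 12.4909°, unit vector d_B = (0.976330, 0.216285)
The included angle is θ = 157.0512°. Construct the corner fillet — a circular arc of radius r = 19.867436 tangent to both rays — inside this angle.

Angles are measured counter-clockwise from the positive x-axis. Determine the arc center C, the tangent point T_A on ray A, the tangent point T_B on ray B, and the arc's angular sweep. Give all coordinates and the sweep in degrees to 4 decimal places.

center=(10.4149,-22.7056) T_A=(-1.1051,-6.5191) T_B=(6.1179,-3.3084) sweep=22.9488

bisector direction at 293.9653° = (0.406183,-0.913792)
center distance |VC| = r/sin(θ/2) = 19.867436/sin(78.5256°) = 20.272611
C = V + |VC|·bis = (10.4149,-22.7056)
T_A = V + ((C−V)·d_A)·d_A = V + 4.0328·d_A = (-1.1051,-6.5191)
T_B = V + ((C−V)·d_B)·d_B = V + 4.0328·d_B = (6.1179,-3.3084)
sweep = 180° − θ = 22.9488°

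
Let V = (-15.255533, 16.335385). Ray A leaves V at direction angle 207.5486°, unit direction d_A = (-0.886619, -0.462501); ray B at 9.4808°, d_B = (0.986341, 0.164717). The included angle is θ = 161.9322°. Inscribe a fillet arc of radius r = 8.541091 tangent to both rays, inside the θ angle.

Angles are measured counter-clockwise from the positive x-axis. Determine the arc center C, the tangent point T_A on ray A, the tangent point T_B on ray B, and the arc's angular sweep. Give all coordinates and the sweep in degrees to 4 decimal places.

center=(-12.5093,8.1346) T_A=(-16.4595,15.7073) T_B=(-13.9161,16.5591) sweep=18.0678

bisector direction at 288.5147° = (0.317548,-0.948242)
center distance |VC| = r/sin(θ/2) = 8.541091/sin(80.9661°) = 8.648369
C = V + |VC|·bis = (-12.5093,8.1346)
T_A = V + ((C−V)·d_A)·d_A = V + 1.3580·d_A = (-16.4595,15.7073)
T_B = V + ((C−V)·d_B)·d_B = V + 1.3580·d_B = (-13.9161,16.5591)
sweep = 180° − θ = 18.0678°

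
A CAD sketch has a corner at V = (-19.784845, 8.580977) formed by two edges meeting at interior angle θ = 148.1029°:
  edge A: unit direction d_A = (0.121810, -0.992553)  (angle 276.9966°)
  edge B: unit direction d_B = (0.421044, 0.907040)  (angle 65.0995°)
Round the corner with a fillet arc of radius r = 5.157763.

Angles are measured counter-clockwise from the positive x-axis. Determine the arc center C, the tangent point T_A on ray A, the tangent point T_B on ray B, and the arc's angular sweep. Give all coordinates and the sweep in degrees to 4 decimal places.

bisector direction at 351.0481° = (0.987819,-0.155606)
center distance |VC| = r/sin(θ/2) = 5.157763/sin(74.0515°) = 5.364239
C = V + |VC|·bis = (-14.4859,7.7463)
T_A = V + ((C−V)·d_A)·d_A = V + 1.4740·d_A = (-19.6053,7.1180)
T_B = V + ((C−V)·d_B)·d_B = V + 1.4740·d_B = (-19.1642,9.9179)
sweep = 180° − θ = 31.8971°

center=(-14.4859,7.7463) T_A=(-19.6053,7.1180) T_B=(-19.1642,9.9179) sweep=31.8971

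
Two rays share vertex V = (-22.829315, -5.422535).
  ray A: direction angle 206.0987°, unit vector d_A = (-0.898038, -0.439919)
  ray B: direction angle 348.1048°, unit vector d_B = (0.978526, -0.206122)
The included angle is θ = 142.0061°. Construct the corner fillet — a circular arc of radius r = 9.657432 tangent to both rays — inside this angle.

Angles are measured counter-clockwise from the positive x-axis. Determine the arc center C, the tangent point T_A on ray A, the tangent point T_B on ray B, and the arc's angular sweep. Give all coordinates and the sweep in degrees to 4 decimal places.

center=(-21.5666,-15.5579) T_A=(-25.8151,-6.8852) T_B=(-19.5760,-6.1078) sweep=37.9939

bisector direction at 277.1018° = (0.123632,-0.992328)
center distance |VC| = r/sin(θ/2) = 9.657432/sin(71.0031°) = 10.213713
C = V + |VC|·bis = (-21.5666,-15.5579)
T_A = V + ((C−V)·d_A)·d_A = V + 3.3247·d_A = (-25.8151,-6.8852)
T_B = V + ((C−V)·d_B)·d_B = V + 3.3247·d_B = (-19.5760,-6.1078)
sweep = 180° − θ = 37.9939°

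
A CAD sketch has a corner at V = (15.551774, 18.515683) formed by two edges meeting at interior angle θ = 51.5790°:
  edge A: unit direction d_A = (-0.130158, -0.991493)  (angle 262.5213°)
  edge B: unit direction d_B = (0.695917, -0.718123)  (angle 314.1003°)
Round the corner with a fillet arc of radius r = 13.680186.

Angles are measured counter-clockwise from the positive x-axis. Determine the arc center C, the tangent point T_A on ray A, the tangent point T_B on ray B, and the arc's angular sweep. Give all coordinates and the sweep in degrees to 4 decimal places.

bisector direction at 288.3108° = (0.314171,-0.949366)
center distance |VC| = r/sin(θ/2) = 13.680186/sin(25.7895°) = 31.443925
C = V + |VC|·bis = (25.4306,-11.3361)
T_A = V + ((C−V)·d_A)·d_A = V + 28.3121·d_A = (11.8667,-9.5555)
T_B = V + ((C−V)·d_B)·d_B = V + 28.3121·d_B = (35.2546,-1.8159)
sweep = 180° − θ = 128.4210°

center=(25.4306,-11.3361) T_A=(11.8667,-9.5555) T_B=(35.2546,-1.8159) sweep=128.4210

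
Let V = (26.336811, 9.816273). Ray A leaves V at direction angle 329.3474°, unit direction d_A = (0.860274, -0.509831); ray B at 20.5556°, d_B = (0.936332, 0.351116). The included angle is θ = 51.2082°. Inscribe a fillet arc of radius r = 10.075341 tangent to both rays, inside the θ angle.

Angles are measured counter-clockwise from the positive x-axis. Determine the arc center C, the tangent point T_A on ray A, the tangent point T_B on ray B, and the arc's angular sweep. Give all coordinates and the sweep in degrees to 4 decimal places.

center=(49.5608,7.7646) T_A=(44.4241,-0.9029) T_B=(46.0232,17.1985) sweep=128.7918

bisector direction at 354.9515° = (0.996121,-0.087999)
center distance |VC| = r/sin(θ/2) = 10.075341/sin(25.6041°) = 23.314438
C = V + |VC|·bis = (49.5608,7.7646)
T_A = V + ((C−V)·d_A)·d_A = V + 21.0250·d_A = (44.4241,-0.9029)
T_B = V + ((C−V)·d_B)·d_B = V + 21.0250·d_B = (46.0232,17.1985)
sweep = 180° − θ = 128.7918°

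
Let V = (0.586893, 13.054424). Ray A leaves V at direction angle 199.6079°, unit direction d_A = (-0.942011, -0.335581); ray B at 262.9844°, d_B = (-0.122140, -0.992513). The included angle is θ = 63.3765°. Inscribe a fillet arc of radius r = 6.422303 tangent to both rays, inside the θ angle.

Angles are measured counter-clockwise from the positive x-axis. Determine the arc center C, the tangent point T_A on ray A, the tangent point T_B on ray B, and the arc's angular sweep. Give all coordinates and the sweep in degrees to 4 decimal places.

center=(-7.0580,3.5134) T_A=(-9.2132,9.5632) T_B=(-0.6838,2.7289) sweep=116.6235

bisector direction at 231.2962° = (-0.625295,-0.780388)
center distance |VC| = r/sin(θ/2) = 6.422303/sin(31.6883°) = 12.226038
C = V + |VC|·bis = (-7.0580,3.5134)
T_A = V + ((C−V)·d_A)·d_A = V + 10.4034·d_A = (-9.2132,9.5632)
T_B = V + ((C−V)·d_B)·d_B = V + 10.4034·d_B = (-0.6838,2.7289)
sweep = 180° − θ = 116.6235°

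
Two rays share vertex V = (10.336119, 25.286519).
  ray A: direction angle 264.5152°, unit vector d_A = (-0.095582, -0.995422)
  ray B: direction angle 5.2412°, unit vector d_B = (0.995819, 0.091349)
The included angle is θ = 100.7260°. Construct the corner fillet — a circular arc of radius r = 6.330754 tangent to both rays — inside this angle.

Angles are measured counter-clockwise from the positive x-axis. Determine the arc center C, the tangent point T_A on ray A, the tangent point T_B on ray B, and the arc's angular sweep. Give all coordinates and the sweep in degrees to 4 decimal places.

bisector direction at 314.8782° = (0.705602,-0.708608)
center distance |VC| = r/sin(θ/2) = 6.330754/sin(50.3630°) = 8.220675
C = V + |VC|·bis = (16.1366,19.4613)
T_A = V + ((C−V)·d_A)·d_A = V + 5.2441·d_A = (9.8349,20.0664)
T_B = V + ((C−V)·d_B)·d_B = V + 5.2441·d_B = (15.5583,25.7656)
sweep = 180° − θ = 79.2740°

center=(16.1366,19.4613) T_A=(9.8349,20.0664) T_B=(15.5583,25.7656) sweep=79.2740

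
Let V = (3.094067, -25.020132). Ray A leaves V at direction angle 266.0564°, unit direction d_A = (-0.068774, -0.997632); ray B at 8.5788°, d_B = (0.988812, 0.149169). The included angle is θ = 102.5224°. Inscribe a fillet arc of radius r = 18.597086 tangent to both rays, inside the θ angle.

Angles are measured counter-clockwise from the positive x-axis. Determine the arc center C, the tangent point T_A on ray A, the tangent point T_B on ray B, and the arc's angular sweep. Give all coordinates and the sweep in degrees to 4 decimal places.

bisector direction at 317.3176° = (0.735123,-0.677934)
center distance |VC| = r/sin(θ/2) = 18.597086/sin(51.2612°) = 23.842209
C = V + |VC|·bis = (20.6210,-41.1836)
T_A = V + ((C−V)·d_A)·d_A = V + 14.9198·d_A = (2.0680,-39.9046)
T_B = V + ((C−V)·d_B)·d_B = V + 14.9198·d_B = (17.8469,-22.7946)
sweep = 180° − θ = 77.4776°

center=(20.6210,-41.1836) T_A=(2.0680,-39.9046) T_B=(17.8469,-22.7946) sweep=77.4776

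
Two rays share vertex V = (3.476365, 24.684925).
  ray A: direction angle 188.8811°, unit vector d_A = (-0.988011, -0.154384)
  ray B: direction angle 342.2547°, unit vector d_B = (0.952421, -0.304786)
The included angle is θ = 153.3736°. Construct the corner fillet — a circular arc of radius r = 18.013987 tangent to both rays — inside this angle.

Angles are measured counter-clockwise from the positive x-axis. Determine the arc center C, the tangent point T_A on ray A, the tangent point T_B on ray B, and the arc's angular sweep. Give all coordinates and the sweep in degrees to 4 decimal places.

center=(2.0458,6.2288) T_A=(-0.7352,24.0268) T_B=(7.5363,23.3857) sweep=26.6264

bisector direction at 265.5679° = (-0.077278,-0.997010)
center distance |VC| = r/sin(θ/2) = 18.013987/sin(76.6868°) = 18.511467
C = V + |VC|·bis = (2.0458,6.2288)
T_A = V + ((C−V)·d_A)·d_A = V + 4.2627·d_A = (-0.7352,24.0268)
T_B = V + ((C−V)·d_B)·d_B = V + 4.2627·d_B = (7.5363,23.3857)
sweep = 180° − θ = 26.6264°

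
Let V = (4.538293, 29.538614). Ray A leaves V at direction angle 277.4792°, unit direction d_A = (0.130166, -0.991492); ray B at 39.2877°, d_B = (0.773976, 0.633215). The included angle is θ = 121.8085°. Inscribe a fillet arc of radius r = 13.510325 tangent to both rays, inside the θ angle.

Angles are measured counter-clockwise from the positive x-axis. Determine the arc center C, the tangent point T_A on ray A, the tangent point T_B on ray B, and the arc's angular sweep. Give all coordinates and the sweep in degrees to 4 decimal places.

bisector direction at 338.3834° = (0.929670,-0.368393)
center distance |VC| = r/sin(θ/2) = 13.510325/sin(60.9042°) = 15.461429
C = V + |VC|·bis = (18.9123,23.8427)
T_A = V + ((C−V)·d_A)·d_A = V + 7.5184·d_A = (5.5169,22.0841)
T_B = V + ((C−V)·d_B)·d_B = V + 7.5184·d_B = (10.3574,34.2994)
sweep = 180° − θ = 58.1915°

center=(18.9123,23.8427) T_A=(5.5169,22.0841) T_B=(10.3574,34.2994) sweep=58.1915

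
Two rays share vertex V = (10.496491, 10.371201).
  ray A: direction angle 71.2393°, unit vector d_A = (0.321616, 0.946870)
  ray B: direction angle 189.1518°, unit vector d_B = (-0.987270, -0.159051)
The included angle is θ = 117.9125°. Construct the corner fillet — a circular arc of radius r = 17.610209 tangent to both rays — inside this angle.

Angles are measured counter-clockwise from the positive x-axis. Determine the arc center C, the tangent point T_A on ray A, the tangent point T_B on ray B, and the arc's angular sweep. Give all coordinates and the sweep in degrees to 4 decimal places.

bisector direction at 130.1955° = (-0.645398,0.763846)
center distance |VC| = r/sin(θ/2) = 17.610209/sin(58.9562°) = 20.554094
C = V + |VC|·bis = (-2.7691,26.0714)
T_A = V + ((C−V)·d_A)·d_A = V + 10.5996·d_A = (13.9055,20.4076)
T_B = V + ((C−V)·d_B)·d_B = V + 10.5996·d_B = (0.0318,8.6853)
sweep = 180° − θ = 62.0875°

center=(-2.7691,26.0714) T_A=(13.9055,20.4076) T_B=(0.0318,8.6853) sweep=62.0875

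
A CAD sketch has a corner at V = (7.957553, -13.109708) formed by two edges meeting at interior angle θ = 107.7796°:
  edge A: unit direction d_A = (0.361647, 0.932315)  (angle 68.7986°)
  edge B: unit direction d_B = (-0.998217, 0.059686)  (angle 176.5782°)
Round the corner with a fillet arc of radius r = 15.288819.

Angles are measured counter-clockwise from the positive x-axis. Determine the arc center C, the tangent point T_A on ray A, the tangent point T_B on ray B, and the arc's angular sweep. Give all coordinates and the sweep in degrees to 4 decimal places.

center=(-2.2630,2.8175) T_A=(11.9910,-2.7116) T_B=(-3.1755,-12.4440) sweep=72.2204

bisector direction at 122.6884° = (-0.540070,0.841620)
center distance |VC| = r/sin(θ/2) = 15.288819/sin(53.8898°) = 18.924500
C = V + |VC|·bis = (-2.2630,2.8175)
T_A = V + ((C−V)·d_A)·d_A = V + 11.1530·d_A = (11.9910,-2.7116)
T_B = V + ((C−V)·d_B)·d_B = V + 11.1530·d_B = (-3.1755,-12.4440)
sweep = 180° − θ = 72.2204°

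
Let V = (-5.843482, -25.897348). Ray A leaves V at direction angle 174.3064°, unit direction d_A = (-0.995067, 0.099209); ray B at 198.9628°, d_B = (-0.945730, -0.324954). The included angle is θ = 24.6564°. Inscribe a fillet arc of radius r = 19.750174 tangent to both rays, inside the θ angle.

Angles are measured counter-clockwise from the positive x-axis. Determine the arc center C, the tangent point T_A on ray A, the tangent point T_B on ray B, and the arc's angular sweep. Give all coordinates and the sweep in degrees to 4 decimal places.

center=(-97.7258,-36.5847) T_A=(-95.7664,-16.9320) T_B=(-91.3079,-55.2631) sweep=155.3436

bisector direction at 186.6346° = (-0.993303,-0.115537)
center distance |VC| = r/sin(θ/2) = 19.750174/sin(12.3282°) = 92.501798
C = V + |VC|·bis = (-97.7258,-36.5847)
T_A = V + ((C−V)·d_A)·d_A = V + 90.3688·d_A = (-95.7664,-16.9320)
T_B = V + ((C−V)·d_B)·d_B = V + 90.3688·d_B = (-91.3079,-55.2631)
sweep = 180° − θ = 155.3436°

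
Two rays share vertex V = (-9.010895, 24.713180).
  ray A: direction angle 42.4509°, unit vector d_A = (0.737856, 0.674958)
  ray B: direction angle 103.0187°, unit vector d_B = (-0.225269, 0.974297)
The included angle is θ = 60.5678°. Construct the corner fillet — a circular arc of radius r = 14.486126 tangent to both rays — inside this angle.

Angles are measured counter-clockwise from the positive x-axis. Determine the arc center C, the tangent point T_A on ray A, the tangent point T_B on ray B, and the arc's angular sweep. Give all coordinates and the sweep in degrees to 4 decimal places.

center=(-0.4851,52.1449) T_A=(9.2924,41.4562) T_B=(-14.5989,48.8816) sweep=119.4322

bisector direction at 72.7348° = (0.296795,0.954941)
center distance |VC| = r/sin(θ/2) = 14.486126/sin(30.2839°) = 28.726070
C = V + |VC|·bis = (-0.4851,52.1449)
T_A = V + ((C−V)·d_A)·d_A = V + 24.8060·d_A = (9.2924,41.4562)
T_B = V + ((C−V)·d_B)·d_B = V + 24.8060·d_B = (-14.5989,48.8816)
sweep = 180° − θ = 119.4322°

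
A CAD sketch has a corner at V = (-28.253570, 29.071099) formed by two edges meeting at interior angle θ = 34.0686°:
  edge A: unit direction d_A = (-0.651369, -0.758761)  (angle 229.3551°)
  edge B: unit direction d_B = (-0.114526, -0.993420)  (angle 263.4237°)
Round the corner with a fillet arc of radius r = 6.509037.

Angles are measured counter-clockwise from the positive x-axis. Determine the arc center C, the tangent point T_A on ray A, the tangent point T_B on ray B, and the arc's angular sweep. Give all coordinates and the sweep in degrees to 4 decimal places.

bisector direction at 246.3894° = (-0.400519,-0.916289)
center distance |VC| = r/sin(θ/2) = 6.509037/sin(17.0343°) = 22.219379
C = V + |VC|·bis = (-37.1528,8.7117)
T_A = V + ((C−V)·d_A)·d_A = V + 21.2446·d_A = (-42.0916,12.9515)
T_B = V + ((C−V)·d_B)·d_B = V + 21.2446·d_B = (-30.6866,7.9663)
sweep = 180° − θ = 145.9314°

center=(-37.1528,8.7117) T_A=(-42.0916,12.9515) T_B=(-30.6866,7.9663) sweep=145.9314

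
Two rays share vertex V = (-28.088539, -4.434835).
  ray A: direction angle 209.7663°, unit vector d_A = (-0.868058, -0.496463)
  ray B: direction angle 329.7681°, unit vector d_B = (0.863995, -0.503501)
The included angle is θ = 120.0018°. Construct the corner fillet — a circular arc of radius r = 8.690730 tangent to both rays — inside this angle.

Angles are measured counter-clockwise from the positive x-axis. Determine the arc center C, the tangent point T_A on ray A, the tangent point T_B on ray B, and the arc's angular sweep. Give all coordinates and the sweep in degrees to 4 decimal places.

center=(-28.1293,-14.4699) T_A=(-32.4439,-6.9258) T_B=(-23.7535,-6.9611) sweep=59.9982

bisector direction at 269.7672° = (-0.004063,-0.999992)
center distance |VC| = r/sin(θ/2) = 8.690730/sin(60.0009°) = 10.035100
C = V + |VC|·bis = (-28.1293,-14.4699)
T_A = V + ((C−V)·d_A)·d_A = V + 5.0174·d_A = (-32.4439,-6.9258)
T_B = V + ((C−V)·d_B)·d_B = V + 5.0174·d_B = (-23.7535,-6.9611)
sweep = 180° − θ = 59.9982°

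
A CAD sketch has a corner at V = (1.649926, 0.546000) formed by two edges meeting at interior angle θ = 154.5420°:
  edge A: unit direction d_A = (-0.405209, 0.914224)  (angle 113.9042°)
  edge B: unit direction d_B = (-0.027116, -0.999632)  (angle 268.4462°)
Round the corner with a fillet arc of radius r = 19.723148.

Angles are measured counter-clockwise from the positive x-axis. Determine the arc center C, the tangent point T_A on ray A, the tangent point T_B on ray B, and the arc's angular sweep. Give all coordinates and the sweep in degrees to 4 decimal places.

bisector direction at 191.1752° = (-0.981039,-0.193810)
center distance |VC| = r/sin(θ/2) = 19.723148/sin(77.2710°) = 20.220094
C = V + |VC|·bis = (-18.1868,-3.3729)
T_A = V + ((C−V)·d_A)·d_A = V + 4.4553·d_A = (-0.1554,4.6191)
T_B = V + ((C−V)·d_B)·d_B = V + 4.4553·d_B = (1.5291,-3.9077)
sweep = 180° − θ = 25.4580°

center=(-18.1868,-3.3729) T_A=(-0.1554,4.6191) T_B=(1.5291,-3.9077) sweep=25.4580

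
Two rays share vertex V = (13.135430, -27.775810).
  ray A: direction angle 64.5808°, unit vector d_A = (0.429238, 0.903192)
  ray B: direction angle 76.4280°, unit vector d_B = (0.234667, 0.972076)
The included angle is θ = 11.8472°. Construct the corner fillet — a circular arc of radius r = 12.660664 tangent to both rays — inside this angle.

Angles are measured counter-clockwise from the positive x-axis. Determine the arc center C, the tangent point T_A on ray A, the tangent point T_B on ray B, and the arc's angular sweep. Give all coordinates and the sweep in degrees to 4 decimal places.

bisector direction at 70.5044° = (0.333734,0.942667)
center distance |VC| = r/sin(θ/2) = 12.660664/sin(5.9236°) = 122.678185
C = V + |VC|·bis = (54.0774,87.8689)
T_A = V + ((C−V)·d_A)·d_A = V + 122.0231·d_A = (65.5124,82.4344)
T_B = V + ((C−V)·d_B)·d_B = V + 122.0231·d_B = (41.7702,90.8399)
sweep = 180° − θ = 168.1528°

center=(54.0774,87.8689) T_A=(65.5124,82.4344) T_B=(41.7702,90.8399) sweep=168.1528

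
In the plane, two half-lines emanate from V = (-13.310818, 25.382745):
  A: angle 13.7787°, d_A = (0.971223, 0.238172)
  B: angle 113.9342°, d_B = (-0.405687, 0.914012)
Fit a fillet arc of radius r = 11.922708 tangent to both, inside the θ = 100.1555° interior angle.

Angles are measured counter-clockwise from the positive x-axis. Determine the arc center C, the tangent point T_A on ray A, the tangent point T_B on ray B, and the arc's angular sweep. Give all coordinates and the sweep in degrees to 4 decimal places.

center=(-6.4608,39.3386) T_A=(-3.6211,27.7589) T_B=(-17.3583,34.5017) sweep=79.8445

bisector direction at 63.8565° = (0.440622,0.897693)
center distance |VC| = r/sin(θ/2) = 11.922708/sin(50.0778°) = 15.546302
C = V + |VC|·bis = (-6.4608,39.3386)
T_A = V + ((C−V)·d_A)·d_A = V + 9.9768·d_A = (-3.6211,27.7589)
T_B = V + ((C−V)·d_B)·d_B = V + 9.9768·d_B = (-17.3583,34.5017)
sweep = 180° − θ = 79.8445°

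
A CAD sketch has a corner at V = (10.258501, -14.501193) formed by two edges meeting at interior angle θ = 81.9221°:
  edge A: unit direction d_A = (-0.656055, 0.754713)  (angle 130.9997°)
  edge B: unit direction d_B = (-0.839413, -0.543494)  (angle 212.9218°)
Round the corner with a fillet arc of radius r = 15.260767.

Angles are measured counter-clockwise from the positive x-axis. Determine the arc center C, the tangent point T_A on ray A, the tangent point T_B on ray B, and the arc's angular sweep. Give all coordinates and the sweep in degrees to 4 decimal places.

center=(-12.7922,-11.2455) T_A=(-1.2747,-1.2336) T_B=(-4.4981,-24.0556) sweep=98.0779

bisector direction at 171.9607° = (-0.990172,0.139851)
center distance |VC| = r/sin(θ/2) = 15.260767/sin(40.9611°) = 23.279482
C = V + |VC|·bis = (-12.7922,-11.2455)
T_A = V + ((C−V)·d_A)·d_A = V + 17.5796·d_A = (-1.2747,-1.2336)
T_B = V + ((C−V)·d_B)·d_B = V + 17.5796·d_B = (-4.4981,-24.0556)
sweep = 180° − θ = 98.0779°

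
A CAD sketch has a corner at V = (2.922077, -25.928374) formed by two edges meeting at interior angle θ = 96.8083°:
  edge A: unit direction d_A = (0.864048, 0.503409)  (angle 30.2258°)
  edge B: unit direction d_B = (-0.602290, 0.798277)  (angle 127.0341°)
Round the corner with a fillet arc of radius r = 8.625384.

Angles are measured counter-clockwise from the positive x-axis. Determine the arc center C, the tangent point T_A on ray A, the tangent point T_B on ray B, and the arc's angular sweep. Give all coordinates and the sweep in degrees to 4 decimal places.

center=(5.1959,-14.6211) T_A=(9.5380,-22.0738) T_B=(-1.6896,-19.8161) sweep=83.1917

bisector direction at 78.6299° = (0.197145,0.980374)
center distance |VC| = r/sin(θ/2) = 8.625384/sin(48.4042°) = 11.533634
C = V + |VC|·bis = (5.1959,-14.6211)
T_A = V + ((C−V)·d_A)·d_A = V + 7.6569·d_A = (9.5380,-22.0738)
T_B = V + ((C−V)·d_B)·d_B = V + 7.6569·d_B = (-1.6896,-19.8161)
sweep = 180° − θ = 83.1917°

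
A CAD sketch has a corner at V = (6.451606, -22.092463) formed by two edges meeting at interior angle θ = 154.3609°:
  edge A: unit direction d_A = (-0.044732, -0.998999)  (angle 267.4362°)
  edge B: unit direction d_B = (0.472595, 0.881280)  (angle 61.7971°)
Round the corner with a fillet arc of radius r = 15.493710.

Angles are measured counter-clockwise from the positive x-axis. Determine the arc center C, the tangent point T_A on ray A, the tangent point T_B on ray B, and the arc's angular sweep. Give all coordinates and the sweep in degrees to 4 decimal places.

bisector direction at 344.6166° = (0.964173,-0.265276)
center distance |VC| = r/sin(θ/2) = 15.493710/sin(77.1804°) = 15.889783
C = V + |VC|·bis = (21.7721,-26.3076)
T_A = V + ((C−V)·d_A)·d_A = V + 3.5256·d_A = (6.2939,-25.6146)
T_B = V + ((C−V)·d_B)·d_B = V + 3.5256·d_B = (8.1178,-18.9854)
sweep = 180° − θ = 25.6391°

center=(21.7721,-26.3076) T_A=(6.2939,-25.6146) T_B=(8.1178,-18.9854) sweep=25.6391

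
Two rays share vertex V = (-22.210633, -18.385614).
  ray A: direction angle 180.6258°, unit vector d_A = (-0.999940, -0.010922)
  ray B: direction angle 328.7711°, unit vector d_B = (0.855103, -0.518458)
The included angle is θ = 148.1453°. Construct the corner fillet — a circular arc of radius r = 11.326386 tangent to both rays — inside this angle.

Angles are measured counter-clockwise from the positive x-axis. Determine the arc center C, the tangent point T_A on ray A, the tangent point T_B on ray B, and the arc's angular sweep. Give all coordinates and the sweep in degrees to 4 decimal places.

bisector direction at 254.6984° = (-0.263899,-0.964550)
center distance |VC| = r/sin(θ/2) = 11.326386/sin(74.0726°) = 11.778560
C = V + |VC|·bis = (-25.3190,-29.7466)
T_A = V + ((C−V)·d_A)·d_A = V + 3.2323·d_A = (-25.4427,-18.4209)
T_B = V + ((C−V)·d_B)·d_B = V + 3.2323·d_B = (-19.4467,-20.0614)
sweep = 180° − θ = 31.8547°

center=(-25.3190,-29.7466) T_A=(-25.4427,-18.4209) T_B=(-19.4467,-20.0614) sweep=31.8547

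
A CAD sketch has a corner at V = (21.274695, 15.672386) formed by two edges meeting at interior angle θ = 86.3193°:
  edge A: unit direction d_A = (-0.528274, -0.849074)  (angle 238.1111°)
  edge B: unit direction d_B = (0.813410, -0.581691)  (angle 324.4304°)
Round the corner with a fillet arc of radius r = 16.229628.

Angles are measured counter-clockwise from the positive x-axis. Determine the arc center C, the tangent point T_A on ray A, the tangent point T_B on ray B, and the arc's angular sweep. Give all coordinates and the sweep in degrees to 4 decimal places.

bisector direction at 281.2708° = (0.195446,-0.980715)
center distance |VC| = r/sin(θ/2) = 16.229628/sin(43.1596°) = 23.726362
C = V + |VC|·bis = (25.9119,-7.5964)
T_A = V + ((C−V)·d_A)·d_A = V + 17.3072·d_A = (12.1317,0.9773)
T_B = V + ((C−V)·d_B)·d_B = V + 17.3072·d_B = (35.3525,5.6049)
sweep = 180° − θ = 93.6807°

center=(25.9119,-7.5964) T_A=(12.1317,0.9773) T_B=(35.3525,5.6049) sweep=93.6807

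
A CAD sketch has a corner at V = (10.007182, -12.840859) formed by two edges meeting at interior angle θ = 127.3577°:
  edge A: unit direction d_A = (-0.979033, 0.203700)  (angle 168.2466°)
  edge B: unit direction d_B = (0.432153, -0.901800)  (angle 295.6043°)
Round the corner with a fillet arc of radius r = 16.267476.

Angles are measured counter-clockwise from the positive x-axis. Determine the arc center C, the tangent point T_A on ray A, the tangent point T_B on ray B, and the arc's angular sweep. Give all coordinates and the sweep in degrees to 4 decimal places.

center=(-1.1851,-27.1280) T_A=(2.1285,-11.2016) T_B=(13.4849,-20.0980) sweep=52.6423

bisector direction at 231.9255° = (-0.616686,-0.787209)
center distance |VC| = r/sin(θ/2) = 16.267476/sin(63.6788°) = 18.149126
C = V + |VC|·bis = (-1.1851,-27.1280)
T_A = V + ((C−V)·d_A)·d_A = V + 8.0474·d_A = (2.1285,-11.2016)
T_B = V + ((C−V)·d_B)·d_B = V + 8.0474·d_B = (13.4849,-20.0980)
sweep = 180° − θ = 52.6423°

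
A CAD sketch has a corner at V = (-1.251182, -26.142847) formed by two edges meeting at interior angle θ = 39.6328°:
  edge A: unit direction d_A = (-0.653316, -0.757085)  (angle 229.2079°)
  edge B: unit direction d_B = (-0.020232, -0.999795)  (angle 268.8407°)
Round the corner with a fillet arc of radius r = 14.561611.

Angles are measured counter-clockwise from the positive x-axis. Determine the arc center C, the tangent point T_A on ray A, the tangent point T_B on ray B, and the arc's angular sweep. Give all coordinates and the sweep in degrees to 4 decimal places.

bisector direction at 249.0243° = (-0.357972,-0.933732)
center distance |VC| = r/sin(θ/2) = 14.561611/sin(19.8164°) = 42.953690
C = V + |VC|·bis = (-16.6274,-66.2501)
T_A = V + ((C−V)·d_A)·d_A = V + 40.4101·d_A = (-27.6518,-56.7368)
T_B = V + ((C−V)·d_B)·d_B = V + 40.4101·d_B = (-2.0688,-66.5447)
sweep = 180° − θ = 140.3672°

center=(-16.6274,-66.2501) T_A=(-27.6518,-56.7368) T_B=(-2.0688,-66.5447) sweep=140.3672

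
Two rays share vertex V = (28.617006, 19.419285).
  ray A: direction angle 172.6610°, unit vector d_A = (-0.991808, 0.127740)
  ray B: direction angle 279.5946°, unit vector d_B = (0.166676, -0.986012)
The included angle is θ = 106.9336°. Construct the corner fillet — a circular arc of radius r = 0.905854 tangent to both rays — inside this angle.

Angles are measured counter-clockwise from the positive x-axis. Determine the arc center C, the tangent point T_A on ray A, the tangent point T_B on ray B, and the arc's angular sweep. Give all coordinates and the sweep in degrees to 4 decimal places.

center=(27.8357,18.6066) T_A=(27.9514,19.5050) T_B=(28.7289,18.7576) sweep=73.0664

bisector direction at 226.1278° = (-0.693052,-0.720887)
center distance |VC| = r/sin(θ/2) = 0.905854/sin(53.4668°) = 1.127368
C = V + |VC|·bis = (27.8357,18.6066)
T_A = V + ((C−V)·d_A)·d_A = V + 0.6711·d_A = (27.9514,19.5050)
T_B = V + ((C−V)·d_B)·d_B = V + 0.6711·d_B = (28.7289,18.7576)
sweep = 180° − θ = 73.0664°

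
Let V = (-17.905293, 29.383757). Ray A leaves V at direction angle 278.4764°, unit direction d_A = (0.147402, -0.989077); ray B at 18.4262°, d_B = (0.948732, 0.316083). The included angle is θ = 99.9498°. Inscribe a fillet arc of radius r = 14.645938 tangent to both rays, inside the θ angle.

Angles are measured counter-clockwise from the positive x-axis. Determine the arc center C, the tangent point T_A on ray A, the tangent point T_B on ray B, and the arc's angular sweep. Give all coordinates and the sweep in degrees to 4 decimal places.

bisector direction at 328.4513° = (0.852196,-0.523223)
center distance |VC| = r/sin(θ/2) = 14.645938/sin(49.9749°) = 19.125947
C = V + |VC|·bis = (-1.6062,19.3766)
T_A = V + ((C−V)·d_A)·d_A = V + 12.3003·d_A = (-16.0922,17.2178)
T_B = V + ((C−V)·d_B)·d_B = V + 12.3003·d_B = (-6.2356,33.2717)
sweep = 180° − θ = 80.0502°

center=(-1.6062,19.3766) T_A=(-16.0922,17.2178) T_B=(-6.2356,33.2717) sweep=80.0502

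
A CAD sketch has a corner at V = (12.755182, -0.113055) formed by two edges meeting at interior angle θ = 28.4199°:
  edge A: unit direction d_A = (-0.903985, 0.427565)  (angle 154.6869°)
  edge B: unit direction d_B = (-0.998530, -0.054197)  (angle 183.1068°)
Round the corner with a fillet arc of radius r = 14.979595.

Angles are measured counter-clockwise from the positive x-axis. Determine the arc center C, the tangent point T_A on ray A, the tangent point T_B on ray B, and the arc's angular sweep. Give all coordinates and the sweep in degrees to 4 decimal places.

bisector direction at 168.8969° = (-0.981282,0.192576)
center distance |VC| = r/sin(θ/2) = 14.979595/sin(14.2099°) = 61.022711
C = V + |VC|·bis = (-47.1253,11.6384)
T_A = V + ((C−V)·d_A)·d_A = V + 59.1556·d_A = (-40.7206,25.1798)
T_B = V + ((C−V)·d_B)·d_B = V + 59.1556·d_B = (-46.3135,-3.3191)
sweep = 180° − θ = 151.5801°

center=(-47.1253,11.6384) T_A=(-40.7206,25.1798) T_B=(-46.3135,-3.3191) sweep=151.5801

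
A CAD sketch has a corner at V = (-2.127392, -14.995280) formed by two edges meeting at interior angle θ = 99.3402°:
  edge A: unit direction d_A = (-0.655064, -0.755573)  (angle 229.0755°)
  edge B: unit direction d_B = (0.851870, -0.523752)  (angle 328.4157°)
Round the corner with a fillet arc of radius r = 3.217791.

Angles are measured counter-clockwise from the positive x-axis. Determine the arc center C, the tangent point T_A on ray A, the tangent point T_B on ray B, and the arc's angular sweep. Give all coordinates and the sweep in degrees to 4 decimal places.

bisector direction at 278.7456° = (0.152047,-0.988373)
center distance |VC| = r/sin(θ/2) = 3.217791/sin(49.6701°) = 4.220991
C = V + |VC|·bis = (-1.4856,-19.1672)
T_A = V + ((C−V)·d_A)·d_A = V + 2.7318·d_A = (-3.9169,-17.0593)
T_B = V + ((C−V)·d_B)·d_B = V + 2.7318·d_B = (0.1997,-16.4261)
sweep = 180° − θ = 80.6598°

center=(-1.4856,-19.1672) T_A=(-3.9169,-17.0593) T_B=(0.1997,-16.4261) sweep=80.6598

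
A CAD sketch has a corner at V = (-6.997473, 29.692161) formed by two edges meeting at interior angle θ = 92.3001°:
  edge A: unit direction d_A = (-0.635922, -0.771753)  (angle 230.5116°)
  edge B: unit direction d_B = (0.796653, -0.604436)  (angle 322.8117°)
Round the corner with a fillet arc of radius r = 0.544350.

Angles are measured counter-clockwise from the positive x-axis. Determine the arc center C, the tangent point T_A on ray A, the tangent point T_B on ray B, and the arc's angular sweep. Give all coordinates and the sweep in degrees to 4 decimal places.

center=(-6.9099,28.9424) T_A=(-7.3300,29.2886) T_B=(-6.5809,29.3761) sweep=87.6999

bisector direction at 276.6616° = (0.116006,-0.993249)
center distance |VC| = r/sin(θ/2) = 0.544350/sin(46.1501°) = 0.754829
C = V + |VC|·bis = (-6.9099,28.9424)
T_A = V + ((C−V)·d_A)·d_A = V + 0.5229·d_A = (-7.3300,29.2886)
T_B = V + ((C−V)·d_B)·d_B = V + 0.5229·d_B = (-6.5809,29.3761)
sweep = 180° − θ = 87.6999°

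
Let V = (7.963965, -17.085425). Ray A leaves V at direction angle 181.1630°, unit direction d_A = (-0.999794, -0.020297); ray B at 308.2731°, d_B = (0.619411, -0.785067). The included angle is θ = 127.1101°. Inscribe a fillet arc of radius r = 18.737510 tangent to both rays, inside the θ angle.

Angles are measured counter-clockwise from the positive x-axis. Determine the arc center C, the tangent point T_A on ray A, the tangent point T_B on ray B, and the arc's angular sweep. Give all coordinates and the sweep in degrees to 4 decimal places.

center=(-0.9735,-36.0082) T_A=(-1.3538,-17.2746) T_B=(13.7367,-24.4020) sweep=52.8899

bisector direction at 244.7181° = (-0.427073,-0.904217)
center distance |VC| = r/sin(θ/2) = 18.737510/sin(63.5551°) = 20.927286
C = V + |VC|·bis = (-0.9735,-36.0082)
T_A = V + ((C−V)·d_A)·d_A = V + 9.3197·d_A = (-1.3538,-17.2746)
T_B = V + ((C−V)·d_B)·d_B = V + 9.3197·d_B = (13.7367,-24.4020)
sweep = 180° − θ = 52.8899°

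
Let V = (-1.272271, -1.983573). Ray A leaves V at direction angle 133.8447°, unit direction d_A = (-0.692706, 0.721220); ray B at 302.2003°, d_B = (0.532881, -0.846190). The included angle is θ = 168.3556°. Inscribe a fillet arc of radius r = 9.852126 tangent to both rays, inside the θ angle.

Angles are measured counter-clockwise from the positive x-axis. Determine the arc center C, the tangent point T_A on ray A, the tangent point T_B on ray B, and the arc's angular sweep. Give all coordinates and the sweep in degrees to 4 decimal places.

bisector direction at 218.0225° = (-0.787769,-0.615971)
center distance |VC| = r/sin(θ/2) = 9.852126/sin(84.1778°) = 9.903212
C = V + |VC|·bis = (-9.0737,-8.0837)
T_A = V + ((C−V)·d_A)·d_A = V + 1.0046·d_A = (-1.9682,-1.2590)
T_B = V + ((C−V)·d_B)·d_B = V + 1.0046·d_B = (-0.7369,-2.8337)
sweep = 180° − θ = 11.6444°

center=(-9.0737,-8.0837) T_A=(-1.9682,-1.2590) T_B=(-0.7369,-2.8337) sweep=11.6444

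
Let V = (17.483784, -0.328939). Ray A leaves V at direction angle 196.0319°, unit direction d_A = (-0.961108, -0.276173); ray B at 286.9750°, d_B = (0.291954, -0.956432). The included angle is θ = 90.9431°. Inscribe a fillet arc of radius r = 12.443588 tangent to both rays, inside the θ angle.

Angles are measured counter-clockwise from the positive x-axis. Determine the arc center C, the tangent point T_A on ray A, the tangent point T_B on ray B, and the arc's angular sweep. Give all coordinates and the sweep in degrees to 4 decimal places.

bisector direction at 241.5034° = (-0.477106,-0.878846)
center distance |VC| = r/sin(θ/2) = 12.443588/sin(45.4716°) = 17.454829
C = V + |VC|·bis = (9.1560,-15.6690)
T_A = V + ((C−V)·d_A)·d_A = V + 12.2404·d_A = (5.7194,-3.7094)
T_B = V + ((C−V)·d_B)·d_B = V + 12.2404·d_B = (21.0574,-12.0361)
sweep = 180° − θ = 89.0569°

center=(9.1560,-15.6690) T_A=(5.7194,-3.7094) T_B=(21.0574,-12.0361) sweep=89.0569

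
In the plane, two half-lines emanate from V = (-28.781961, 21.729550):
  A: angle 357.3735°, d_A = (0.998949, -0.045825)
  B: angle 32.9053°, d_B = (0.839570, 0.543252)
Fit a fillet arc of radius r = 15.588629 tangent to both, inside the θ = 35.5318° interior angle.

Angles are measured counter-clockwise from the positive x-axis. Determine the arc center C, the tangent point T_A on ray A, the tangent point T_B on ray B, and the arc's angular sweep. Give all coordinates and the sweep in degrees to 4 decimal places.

bisector direction at 15.1394° = (0.965293,0.261168)
center distance |VC| = r/sin(θ/2) = 15.588629/sin(17.7659°) = 51.088721
C = V + |VC|·bis = (20.5336,35.0723)
T_A = V + ((C−V)·d_A)·d_A = V + 48.6524·d_A = (19.8193,19.5001)
T_B = V + ((C−V)·d_B)·d_B = V + 48.6524·d_B = (12.0651,48.1600)
sweep = 180° − θ = 144.4682°

center=(20.5336,35.0723) T_A=(19.8193,19.5001) T_B=(12.0651,48.1600) sweep=144.4682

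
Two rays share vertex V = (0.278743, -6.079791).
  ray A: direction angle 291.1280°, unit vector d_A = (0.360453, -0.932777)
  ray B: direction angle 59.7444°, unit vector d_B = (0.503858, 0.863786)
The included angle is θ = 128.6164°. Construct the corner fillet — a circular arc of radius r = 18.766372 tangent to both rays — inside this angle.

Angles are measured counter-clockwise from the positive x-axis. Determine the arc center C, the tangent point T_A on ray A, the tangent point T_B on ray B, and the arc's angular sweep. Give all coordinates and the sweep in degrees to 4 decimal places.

bisector direction at 355.4362° = (0.996829,-0.079569)
center distance |VC| = r/sin(θ/2) = 18.766372/sin(64.3082°) = 20.825167
C = V + |VC|·bis = (21.0379,-7.7368)
T_A = V + ((C−V)·d_A)·d_A = V + 9.0283·d_A = (3.5330,-14.5012)
T_B = V + ((C−V)·d_B)·d_B = V + 9.0283·d_B = (4.8277,1.7188)
sweep = 180° − θ = 51.3836°

center=(21.0379,-7.7368) T_A=(3.5330,-14.5012) T_B=(4.8277,1.7188) sweep=51.3836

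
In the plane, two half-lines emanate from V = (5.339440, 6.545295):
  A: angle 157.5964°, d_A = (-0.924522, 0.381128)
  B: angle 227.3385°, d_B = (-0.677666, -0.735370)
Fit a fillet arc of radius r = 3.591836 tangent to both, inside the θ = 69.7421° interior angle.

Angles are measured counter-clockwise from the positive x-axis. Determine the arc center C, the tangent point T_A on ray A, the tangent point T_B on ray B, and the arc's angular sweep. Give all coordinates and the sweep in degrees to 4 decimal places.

bisector direction at 192.4674° = (-0.976419,-0.215885)
center distance |VC| = r/sin(θ/2) = 3.591836/sin(34.8710°) = 6.282384
C = V + |VC|·bis = (-0.7948,5.1890)
T_A = V + ((C−V)·d_A)·d_A = V + 5.1543·d_A = (0.5742,8.5098)
T_B = V + ((C−V)·d_B)·d_B = V + 5.1543·d_B = (1.8465,2.7550)
sweep = 180° − θ = 110.2579°

center=(-0.7948,5.1890) T_A=(0.5742,8.5098) T_B=(1.8465,2.7550) sweep=110.2579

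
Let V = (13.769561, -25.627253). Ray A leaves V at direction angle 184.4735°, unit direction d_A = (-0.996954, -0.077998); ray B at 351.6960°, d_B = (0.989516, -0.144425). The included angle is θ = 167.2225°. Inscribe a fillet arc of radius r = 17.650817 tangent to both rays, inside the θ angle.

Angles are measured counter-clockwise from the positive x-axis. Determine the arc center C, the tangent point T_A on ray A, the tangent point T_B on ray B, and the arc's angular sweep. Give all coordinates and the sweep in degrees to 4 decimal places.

center=(13.1760,-43.3784) T_A=(11.7992,-25.7814) T_B=(15.7252,-25.9127) sweep=12.7775

bisector direction at 268.0848° = (-0.033421,-0.999441)
center distance |VC| = r/sin(θ/2) = 17.650817/sin(83.6112°) = 17.761117
C = V + |VC|·bis = (13.1760,-43.3784)
T_A = V + ((C−V)·d_A)·d_A = V + 1.9763·d_A = (11.7992,-25.7814)
T_B = V + ((C−V)·d_B)·d_B = V + 1.9763·d_B = (15.7252,-25.9127)
sweep = 180° − θ = 12.7775°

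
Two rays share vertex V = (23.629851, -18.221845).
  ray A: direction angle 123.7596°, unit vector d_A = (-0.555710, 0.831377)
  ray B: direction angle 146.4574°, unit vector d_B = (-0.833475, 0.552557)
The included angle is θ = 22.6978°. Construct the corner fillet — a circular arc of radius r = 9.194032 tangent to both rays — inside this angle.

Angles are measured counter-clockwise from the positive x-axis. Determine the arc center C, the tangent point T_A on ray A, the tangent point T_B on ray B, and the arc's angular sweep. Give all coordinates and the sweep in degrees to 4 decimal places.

bisector direction at 135.1085° = (-0.708445,0.705766)
center distance |VC| = r/sin(θ/2) = 9.194032/sin(11.3489°) = 46.721680
C = V + |VC|·bis = (-9.4699,14.7528)
T_A = V + ((C−V)·d_A)·d_A = V + 45.8081·d_A = (-1.8262,19.8620)
T_B = V + ((C−V)·d_B)·d_B = V + 45.8081·d_B = (-14.5501,7.0898)
sweep = 180° − θ = 157.3022°

center=(-9.4699,14.7528) T_A=(-1.8262,19.8620) T_B=(-14.5501,7.0898) sweep=157.3022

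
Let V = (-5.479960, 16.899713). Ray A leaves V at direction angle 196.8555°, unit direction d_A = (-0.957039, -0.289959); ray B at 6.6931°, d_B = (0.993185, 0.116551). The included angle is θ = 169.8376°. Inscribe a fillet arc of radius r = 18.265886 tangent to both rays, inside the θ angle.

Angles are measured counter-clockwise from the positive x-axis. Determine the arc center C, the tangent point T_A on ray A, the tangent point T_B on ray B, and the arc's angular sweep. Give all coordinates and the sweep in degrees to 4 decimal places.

center=(-1.7380,-1.0524) T_A=(-7.0343,16.4288) T_B=(-3.8669,17.0890) sweep=10.1624

bisector direction at 281.7743° = (0.204057,-0.978959)
center distance |VC| = r/sin(θ/2) = 18.265886/sin(84.9188°) = 18.337951
C = V + |VC|·bis = (-1.7380,-1.0524)
T_A = V + ((C−V)·d_A)·d_A = V + 1.6241·d_A = (-7.0343,16.4288)
T_B = V + ((C−V)·d_B)·d_B = V + 1.6241·d_B = (-3.8669,17.0890)
sweep = 180° − θ = 10.1624°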